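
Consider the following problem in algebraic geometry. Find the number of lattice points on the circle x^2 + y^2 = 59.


Systematically check integer values of x where x^2 <= 59.
For each valid x, check if 59 - x^2 is a perfect square.
Total integer solutions found: 0

0


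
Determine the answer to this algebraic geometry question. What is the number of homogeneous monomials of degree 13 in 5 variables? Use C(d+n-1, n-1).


The number of degree-13 monomials in 5 variables is C(d+n-1, n-1).
= C(13+5-1, 5-1) = C(17, 4)
= 2380

2380


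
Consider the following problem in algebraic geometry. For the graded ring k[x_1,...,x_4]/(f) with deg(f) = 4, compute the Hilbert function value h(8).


For R = k[x_1,...,x_n]/(f) with f homogeneous of degree e:
The Hilbert series is (1 - t^e)/(1 - t)^n.
So h(d) = C(d+n-1, n-1) - C(d-e+n-1, n-1) for d >= e.
With n=4, e=4, d=8:
C(8+4-1, 4-1) = C(11, 3) = 165
C(8-4+4-1, 4-1) = C(7, 3) = 35
h(8) = 165 - 35 = 130

130


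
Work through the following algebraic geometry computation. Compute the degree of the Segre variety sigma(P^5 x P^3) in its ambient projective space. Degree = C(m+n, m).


The degree of the Segre variety P^5 x P^3 is C(m+n, m).
= C(8, 5)
= 56

56


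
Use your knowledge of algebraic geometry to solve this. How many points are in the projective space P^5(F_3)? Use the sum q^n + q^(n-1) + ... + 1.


P^5(F_3) has (q^(n+1) - 1)/(q - 1) points.
= 3^5 + 3^4 + 3^3 + 3^2 + 3^1 + 3^0
= 243 + 81 + 27 + 9 + 3 + 1
= 364

364


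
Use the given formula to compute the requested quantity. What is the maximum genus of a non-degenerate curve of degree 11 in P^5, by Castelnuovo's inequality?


Castelnuovo's bound: write d - 1 = m(r-1) + epsilon with 0 <= epsilon < r-1.
d - 1 = 11 - 1 = 10
r - 1 = 5 - 1 = 4
10 = 2*4 + 2, so m = 2, epsilon = 2
pi(d, r) = m(m-1)(r-1)/2 + m*epsilon
= 2*1*4/2 + 2*2
= 8/2 + 4
= 4 + 4 = 8

8


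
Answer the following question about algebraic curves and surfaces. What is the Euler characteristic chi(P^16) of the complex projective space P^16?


The complex projective space P^16 has one cell in each even real dimension 0, 2, ..., 32.
The cohomology groups are H^{2k}(P^16) = Z for k = 0,...,16, and 0 otherwise.
Euler characteristic = sum of Betti numbers = 1 per even-dimensional cohomology group.
chi(P^16) = 16 + 1 = 17

17


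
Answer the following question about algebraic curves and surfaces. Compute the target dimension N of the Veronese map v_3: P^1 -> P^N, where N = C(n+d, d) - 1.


The Veronese embedding v_d: P^n -> P^N maps each point to all
degree-d monomials in n+1 homogeneous coordinates.
N = C(n+d, d) - 1
N = C(1+3, 3) - 1
N = C(4, 3) - 1
C(4, 3) = 4
N = 4 - 1 = 3

3


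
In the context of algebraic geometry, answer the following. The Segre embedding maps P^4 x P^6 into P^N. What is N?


The Segre embedding maps P^m x P^n into P^N via
all products of coordinates from each factor.
N = (m+1)(n+1) - 1
N = (4+1)(6+1) - 1
N = 5*7 - 1
N = 35 - 1 = 34

34


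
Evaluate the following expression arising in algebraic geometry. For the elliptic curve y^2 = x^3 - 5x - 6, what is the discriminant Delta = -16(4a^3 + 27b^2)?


Compute each component:
4a^3 = 4*(-5)^3 = 4*(-125) = -500
27b^2 = 27*(-6)^2 = 27*36 = 972
4a^3 + 27b^2 = -500 + 972 = 472
Delta = -16*472 = -7552

-7552


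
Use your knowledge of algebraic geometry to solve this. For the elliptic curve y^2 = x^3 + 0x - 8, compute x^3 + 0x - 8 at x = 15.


Compute x^3 + 0x - 8 at x = 15:
x^3 = 15^3 = 3375
0*x = 0*15 = 0
Sum: 3375 + 0 - 8 = 3367

3367


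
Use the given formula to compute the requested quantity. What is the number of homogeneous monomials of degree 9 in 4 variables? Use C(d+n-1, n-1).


The number of degree-9 monomials in 4 variables is C(d+n-1, n-1).
= C(9+4-1, 4-1) = C(12, 3)
= 220

220


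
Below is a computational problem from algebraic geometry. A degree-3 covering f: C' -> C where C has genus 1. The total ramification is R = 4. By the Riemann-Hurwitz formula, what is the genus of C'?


Riemann-Hurwitz formula: 2g' - 2 = d(2g - 2) + R
Given: d = 3, g = 1, R = 4
2g' - 2 = 3*(2*1 - 2) + 4
2g' - 2 = 3*0 + 4
2g' - 2 = 0 + 4 = 4
2g' = 6
g' = 3

3


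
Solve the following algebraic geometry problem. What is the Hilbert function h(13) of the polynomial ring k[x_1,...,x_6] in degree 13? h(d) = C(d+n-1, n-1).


The Hilbert function for the polynomial ring in 6 variables is:
h(d) = C(d+n-1, n-1)
h(13) = C(13+6-1, 6-1) = C(18, 5)
= 18! / (5! * 13!)
= 8568

8568


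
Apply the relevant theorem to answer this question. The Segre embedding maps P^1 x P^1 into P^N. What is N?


The Segre embedding maps P^m x P^n into P^N via
all products of coordinates from each factor.
N = (m+1)(n+1) - 1
N = (1+1)(1+1) - 1
N = 2*2 - 1
N = 4 - 1 = 3

3


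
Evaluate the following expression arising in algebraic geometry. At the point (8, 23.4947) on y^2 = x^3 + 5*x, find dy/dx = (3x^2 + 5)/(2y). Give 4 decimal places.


Using implicit differentiation of y^2 = x^3 + 5*x:
2y * dy/dx = 3x^2 + 5
dy/dx = (3x^2 + 5)/(2y)
Numerator: 3*8^2 + 5 = 197
Denominator: 2*23.4947 = 46.9894
dy/dx = 197/46.9894 = 4.1924

4.1924


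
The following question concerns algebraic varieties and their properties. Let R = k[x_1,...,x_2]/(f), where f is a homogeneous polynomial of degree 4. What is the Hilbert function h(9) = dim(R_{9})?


For R = k[x_1,...,x_n]/(f) with f homogeneous of degree e:
The Hilbert series is (1 - t^e)/(1 - t)^n.
So h(d) = C(d+n-1, n-1) - C(d-e+n-1, n-1) for d >= e.
With n=2, e=4, d=9:
C(9+2-1, 2-1) = C(10, 1) = 10
C(9-4+2-1, 2-1) = C(6, 1) = 6
h(9) = 10 - 6 = 4

4


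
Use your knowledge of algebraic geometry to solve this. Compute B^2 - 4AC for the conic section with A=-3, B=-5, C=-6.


The discriminant of a conic Ax^2 + Bxy + Cy^2 + ... = 0 is B^2 - 4AC.
B^2 = (-5)^2 = 25
4AC = 4*(-3)*(-6) = 72
Discriminant = 25 - 72 = -47

-47


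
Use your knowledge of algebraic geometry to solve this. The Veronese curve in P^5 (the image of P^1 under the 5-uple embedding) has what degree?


The rational normal curve in P^5 is the image of P^1 under the 5-uple Veronese.
A general hyperplane in P^5 pulls back to a degree-5 form on P^1, which has 5 zeros,
so the curve meets a general hyperplane in 5 points. Degree = 5.

5


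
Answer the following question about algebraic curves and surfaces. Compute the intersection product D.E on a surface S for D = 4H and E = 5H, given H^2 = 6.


Using bilinearity of the intersection pairing on a surface S:
(aH).(bH) = ab * (H.H)
We have H^2 = 6.
D.E = (4H).(5H) = 4*5*6
= 20*6
= 120

120


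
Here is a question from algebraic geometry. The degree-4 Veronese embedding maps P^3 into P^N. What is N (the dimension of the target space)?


The Veronese embedding v_d: P^n -> P^N maps each point to all
degree-d monomials in n+1 homogeneous coordinates.
N = C(n+d, d) - 1
N = C(3+4, 4) - 1
N = C(7, 4) - 1
C(7, 4) = 35
N = 35 - 1 = 34

34


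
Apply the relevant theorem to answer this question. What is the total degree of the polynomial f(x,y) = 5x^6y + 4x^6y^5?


Examine each term for its total degree (sum of exponents).
  Term '5x^6y' has total degree 6+1 = 7.
  Term '4x^6y^5' has total degree 6+5 = 11.
The maximum total degree among all terms is 11.

11


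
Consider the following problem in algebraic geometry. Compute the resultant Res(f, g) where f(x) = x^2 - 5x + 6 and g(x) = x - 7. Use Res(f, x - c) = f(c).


For Res(f, x - c), we evaluate f at x = c.
f(7) = 7^2 - 5*7 + 6
= 49 - 35 + 6
= 14 + 6 = 20
Res(f, g) = 20

20


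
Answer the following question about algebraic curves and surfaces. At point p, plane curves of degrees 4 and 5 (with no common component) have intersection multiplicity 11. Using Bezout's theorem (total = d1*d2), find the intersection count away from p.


By Bezout's theorem, the total intersection number is d1 * d2.
Total = 4 * 5 = 20
Intersection multiplicity at p = 11
Remaining intersections = 20 - 11 = 9

9


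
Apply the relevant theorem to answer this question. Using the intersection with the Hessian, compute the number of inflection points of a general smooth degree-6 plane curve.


For a general smooth plane curve C of degree d, the inflection points are
the intersection of C with its Hessian curve, which has degree 3(d-2).
By Bezout, the total intersection number is d * 3(d-2) = 6 * 12 = 72.
For a general curve every flex is ordinary, so each contributes
multiplicity 1 to C·Hess(C), and the number of distinct inflection
points is 3d(d-2).
Inflection points = 3*6*(6-2) = 3*6*4 = 72

72


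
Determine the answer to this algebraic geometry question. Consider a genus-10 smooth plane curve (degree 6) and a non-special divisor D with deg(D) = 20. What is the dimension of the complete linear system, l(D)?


First, compute the genus of a smooth plane curve of degree 6:
g = (d-1)(d-2)/2 = (6-1)(6-2)/2 = 10
For a non-special divisor D (i.e., h^1(D) = 0), Riemann-Roch gives:
l(D) = deg(D) - g + 1
Since deg(D) = 20 >= 2g - 1 = 19, D is non-special.
l(D) = 20 - 10 + 1 = 11

11


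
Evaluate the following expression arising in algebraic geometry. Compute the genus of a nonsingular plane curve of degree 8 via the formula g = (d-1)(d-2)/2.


Using the genus formula for smooth plane curves:
g = (d-1)(d-2)/2
g = (8-1)(8-2)/2
g = 7*6/2
g = 42/2 = 21

21


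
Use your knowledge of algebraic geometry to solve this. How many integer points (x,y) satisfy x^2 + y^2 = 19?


Systematically check integer values of x where x^2 <= 19.
For each valid x, check if 19 - x^2 is a perfect square.
Total integer solutions found: 0

0


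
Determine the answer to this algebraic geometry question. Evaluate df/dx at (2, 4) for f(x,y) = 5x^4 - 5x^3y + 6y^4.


df/dx = 4*5*x^3 + 3*(-5)*x^2*y
At (2,4): 4*5*2^3 + 3*(-5)*2^2*4
= 160 - 240
= -80

-80


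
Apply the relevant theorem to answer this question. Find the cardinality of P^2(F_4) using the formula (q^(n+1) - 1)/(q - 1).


P^2(F_4) has (q^(n+1) - 1)/(q - 1) points.
= 4^2 + 4^1 + 4^0
= 16 + 4 + 1
= 21

21


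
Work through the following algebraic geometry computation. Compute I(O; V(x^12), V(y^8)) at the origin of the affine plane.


The intersection multiplicity of V(x^a) and V(y^b) at the origin is:
I(O; V(x^12), V(y^8)) = dim_k(k[x,y]/(x^12, y^8))
A basis for k[x,y]/(x^12, y^8) is the set of monomials x^i * y^j
where 0 <= i < 12 and 0 <= j < 8.
The number of such monomials is 12 * 8 = 96

96


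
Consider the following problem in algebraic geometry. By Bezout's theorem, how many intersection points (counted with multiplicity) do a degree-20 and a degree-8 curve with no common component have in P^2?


Bezout's theorem states the intersection count equals the product of degrees.
Intersection count = 20 * 8 = 160

160


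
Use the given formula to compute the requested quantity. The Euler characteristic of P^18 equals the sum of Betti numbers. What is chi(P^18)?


The complex projective space P^18 has one cell in each even real dimension 0, 2, ..., 36.
The cohomology groups are H^{2k}(P^18) = Z for k = 0,...,18, and 0 otherwise.
Euler characteristic = sum of Betti numbers = 1 per even-dimensional cohomology group.
chi(P^18) = 18 + 1 = 19

19


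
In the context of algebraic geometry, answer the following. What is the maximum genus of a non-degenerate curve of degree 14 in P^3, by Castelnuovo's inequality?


Castelnuovo's bound: write d - 1 = m(r-1) + epsilon with 0 <= epsilon < r-1.
d - 1 = 14 - 1 = 13
r - 1 = 3 - 1 = 2
13 = 6*2 + 1, so m = 6, epsilon = 1
pi(d, r) = m(m-1)(r-1)/2 + m*epsilon
= 6*5*2/2 + 6*1
= 60/2 + 6
= 30 + 6 = 36

36


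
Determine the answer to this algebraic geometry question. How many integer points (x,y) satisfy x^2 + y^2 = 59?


Systematically check integer values of x where x^2 <= 59.
For each valid x, check if 59 - x^2 is a perfect square.
Total integer solutions found: 0

0


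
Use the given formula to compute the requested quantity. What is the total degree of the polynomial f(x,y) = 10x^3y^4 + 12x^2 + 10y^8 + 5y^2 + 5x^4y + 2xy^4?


Examine each term for its total degree (sum of exponents).
  Term '10x^3y^4' has total degree 3+4 = 7.
  Term '12x^2' has total degree 2+0 = 2.
  Term '10y^8' has total degree 0+8 = 8.
  Term '5y^2' has total degree 0+2 = 2.
  Term '5x^4y' has total degree 4+1 = 5.
  Term '2xy^4' has total degree 1+4 = 5.
The maximum total degree among all terms is 8.

8


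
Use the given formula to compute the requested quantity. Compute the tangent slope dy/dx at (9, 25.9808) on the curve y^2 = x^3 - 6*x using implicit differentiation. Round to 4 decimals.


Using implicit differentiation of y^2 = x^3 - 6*x:
2y * dy/dx = 3x^2 - 6
dy/dx = (3x^2 - 6)/(2y)
Numerator: 3*9^2 - 6 = 237
Denominator: 2*25.9808 = 51.9616
dy/dx = 237/51.9616 = 4.5611

4.5611


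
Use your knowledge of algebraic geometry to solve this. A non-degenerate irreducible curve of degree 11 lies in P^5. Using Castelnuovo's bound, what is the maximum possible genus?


Castelnuovo's bound: write d - 1 = m(r-1) + epsilon with 0 <= epsilon < r-1.
d - 1 = 11 - 1 = 10
r - 1 = 5 - 1 = 4
10 = 2*4 + 2, so m = 2, epsilon = 2
pi(d, r) = m(m-1)(r-1)/2 + m*epsilon
= 2*1*4/2 + 2*2
= 8/2 + 4
= 4 + 4 = 8

8


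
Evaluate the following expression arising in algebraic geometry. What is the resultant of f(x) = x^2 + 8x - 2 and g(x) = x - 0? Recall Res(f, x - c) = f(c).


For Res(f, x - c), we evaluate f at x = c.
f(0) = 0^2 + 8*0 - 2
= 0 + 0 - 2
= 0 - 2 = -2
Res(f, g) = -2

-2


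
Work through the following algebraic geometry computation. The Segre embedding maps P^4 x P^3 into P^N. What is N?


The Segre embedding maps P^m x P^n into P^N via
all products of coordinates from each factor.
N = (m+1)(n+1) - 1
N = (4+1)(3+1) - 1
N = 5*4 - 1
N = 20 - 1 = 19

19


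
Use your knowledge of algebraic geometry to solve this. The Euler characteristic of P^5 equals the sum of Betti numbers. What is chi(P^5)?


The complex projective space P^5 has one cell in each even real dimension 0, 2, ..., 10.
The cohomology groups are H^{2k}(P^5) = Z for k = 0,...,5, and 0 otherwise.
Euler characteristic = sum of Betti numbers = 1 per even-dimensional cohomology group.
chi(P^5) = 5 + 1 = 6

6


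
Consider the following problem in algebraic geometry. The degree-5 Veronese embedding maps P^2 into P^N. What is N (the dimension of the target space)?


The Veronese embedding v_d: P^n -> P^N maps each point to all
degree-d monomials in n+1 homogeneous coordinates.
N = C(n+d, d) - 1
N = C(2+5, 5) - 1
N = C(7, 5) - 1
C(7, 5) = 21
N = 21 - 1 = 20

20


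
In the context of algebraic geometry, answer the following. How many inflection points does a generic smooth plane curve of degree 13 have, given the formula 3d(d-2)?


For a general smooth plane curve C of degree d, the inflection points are
the intersection of C with its Hessian curve, which has degree 3(d-2).
By Bezout, the total intersection number is d * 3(d-2) = 13 * 33 = 429.
For a general curve every flex is ordinary, so each contributes
multiplicity 1 to C·Hess(C), and the number of distinct inflection
points is 3d(d-2).
Inflection points = 3*13*(13-2) = 3*13*11 = 429

429


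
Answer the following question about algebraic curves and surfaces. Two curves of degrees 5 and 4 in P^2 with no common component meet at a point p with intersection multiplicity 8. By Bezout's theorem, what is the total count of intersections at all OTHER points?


By Bezout's theorem, the total intersection number is d1 * d2.
Total = 5 * 4 = 20
Intersection multiplicity at p = 8
Remaining intersections = 20 - 8 = 12

12


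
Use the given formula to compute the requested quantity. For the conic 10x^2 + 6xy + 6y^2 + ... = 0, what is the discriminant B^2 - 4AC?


The discriminant of a conic Ax^2 + Bxy + Cy^2 + ... = 0 is B^2 - 4AC.
B^2 = 6^2 = 36
4AC = 4*10*6 = 240
Discriminant = 36 - 240 = -204

-204


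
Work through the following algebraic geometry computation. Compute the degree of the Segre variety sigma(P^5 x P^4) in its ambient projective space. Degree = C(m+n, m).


The degree of the Segre variety P^5 x P^4 is C(m+n, m).
= C(9, 5)
= 126

126


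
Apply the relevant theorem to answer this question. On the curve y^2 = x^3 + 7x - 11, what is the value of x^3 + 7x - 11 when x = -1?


Compute x^3 + 7x - 11 at x = -1:
x^3 = (-1)^3 = -1
7*x = 7*(-1) = -7
Sum: -1 - 7 - 11 = -19

-19


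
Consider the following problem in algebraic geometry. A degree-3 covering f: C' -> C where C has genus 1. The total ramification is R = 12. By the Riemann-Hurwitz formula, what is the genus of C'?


Riemann-Hurwitz formula: 2g' - 2 = d(2g - 2) + R
Given: d = 3, g = 1, R = 12
2g' - 2 = 3*(2*1 - 2) + 12
2g' - 2 = 3*0 + 12
2g' - 2 = 0 + 12 = 12
2g' = 14
g' = 7

7


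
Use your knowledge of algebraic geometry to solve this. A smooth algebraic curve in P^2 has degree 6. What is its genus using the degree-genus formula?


Using the genus formula for smooth plane curves:
g = (d-1)(d-2)/2
g = (6-1)(6-2)/2
g = 5*4/2
g = 20/2 = 10

10


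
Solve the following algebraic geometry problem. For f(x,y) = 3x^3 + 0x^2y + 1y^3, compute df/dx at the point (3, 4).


df/dx = 3*3*x^2 + 2*0*x^1*y
At (3,4): 3*3*3^2 + 2*0*3^1*4
= 81 + 0
= 81

81


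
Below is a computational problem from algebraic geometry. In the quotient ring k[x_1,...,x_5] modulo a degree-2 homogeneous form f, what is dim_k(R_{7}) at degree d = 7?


For R = k[x_1,...,x_n]/(f) with f homogeneous of degree e:
The Hilbert series is (1 - t^e)/(1 - t)^n.
So h(d) = C(d+n-1, n-1) - C(d-e+n-1, n-1) for d >= e.
With n=5, e=2, d=7:
C(7+5-1, 5-1) = C(11, 4) = 330
C(7-2+5-1, 5-1) = C(9, 4) = 126
h(7) = 330 - 126 = 204

204


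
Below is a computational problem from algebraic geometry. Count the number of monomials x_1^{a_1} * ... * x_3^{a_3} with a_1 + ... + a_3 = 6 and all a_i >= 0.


The number of degree-6 monomials in 3 variables is C(d+n-1, n-1).
= C(6+3-1, 3-1) = C(8, 2)
= 28

28


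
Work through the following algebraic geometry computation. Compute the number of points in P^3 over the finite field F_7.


P^3(F_7) has (q^(n+1) - 1)/(q - 1) points.
= 7^3 + 7^2 + 7^1 + 7^0
= 343 + 49 + 7 + 1
= 400

400


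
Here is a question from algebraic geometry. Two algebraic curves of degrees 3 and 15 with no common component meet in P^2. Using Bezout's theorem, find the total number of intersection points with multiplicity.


Bezout's theorem states the intersection count equals the product of degrees.
Intersection count = 3 * 15 = 45

45


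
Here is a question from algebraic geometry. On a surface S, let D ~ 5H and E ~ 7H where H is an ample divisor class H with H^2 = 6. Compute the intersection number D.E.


Using bilinearity of the intersection pairing on a surface S:
(aH).(bH) = ab * (H.H)
We have H^2 = 6.
D.E = (5H).(7H) = 5*7*6
= 35*6
= 210

210


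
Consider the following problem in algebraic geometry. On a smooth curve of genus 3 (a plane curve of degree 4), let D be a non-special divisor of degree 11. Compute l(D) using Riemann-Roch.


First, compute the genus of a smooth plane curve of degree 4:
g = (d-1)(d-2)/2 = (4-1)(4-2)/2 = 3
For a non-special divisor D (i.e., h^1(D) = 0), Riemann-Roch gives:
l(D) = deg(D) - g + 1
Since deg(D) = 11 >= 2g - 1 = 5, D is non-special.
l(D) = 11 - 3 + 1 = 9

9


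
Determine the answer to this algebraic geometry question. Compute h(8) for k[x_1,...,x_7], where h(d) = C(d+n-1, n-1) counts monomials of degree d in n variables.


The Hilbert function for the polynomial ring in 7 variables is:
h(d) = C(d+n-1, n-1)
h(8) = C(8+7-1, 7-1) = C(14, 6)
= 14! / (6! * 8!)
= 3003

3003


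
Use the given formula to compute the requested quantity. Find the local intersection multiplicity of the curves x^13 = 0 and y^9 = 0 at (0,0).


The intersection multiplicity of V(x^a) and V(y^b) at the origin is:
I(O; V(x^13), V(y^9)) = dim_k(k[x,y]/(x^13, y^9))
A basis for k[x,y]/(x^13, y^9) is the set of monomials x^i * y^j
where 0 <= i < 13 and 0 <= j < 9.
The number of such monomials is 13 * 9 = 117

117


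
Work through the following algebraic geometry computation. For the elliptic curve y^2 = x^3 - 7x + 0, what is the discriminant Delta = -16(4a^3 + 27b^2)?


Compute each component:
4a^3 = 4*(-7)^3 = 4*(-343) = -1372
27b^2 = 27*0^2 = 27*0 = 0
4a^3 + 27b^2 = -1372 + 0 = -1372
Delta = -16*(-1372) = 21952

21952


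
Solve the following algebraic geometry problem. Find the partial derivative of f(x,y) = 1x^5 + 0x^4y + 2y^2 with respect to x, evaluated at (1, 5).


df/dx = 5*1*x^4 + 4*0*x^3*y
At (1,5): 5*1*1^4 + 4*0*1^3*5
= 5 + 0
= 5

5


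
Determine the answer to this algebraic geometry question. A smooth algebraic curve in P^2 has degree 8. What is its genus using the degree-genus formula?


Using the genus formula for smooth plane curves:
g = (d-1)(d-2)/2
g = (8-1)(8-2)/2
g = 7*6/2
g = 42/2 = 21

21


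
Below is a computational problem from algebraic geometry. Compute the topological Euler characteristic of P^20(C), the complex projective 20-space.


The complex projective space P^20 has one cell in each even real dimension 0, 2, ..., 40.
The cohomology groups are H^{2k}(P^20) = Z for k = 0,...,20, and 0 otherwise.
Euler characteristic = sum of Betti numbers = 1 per even-dimensional cohomology group.
chi(P^20) = 20 + 1 = 21

21


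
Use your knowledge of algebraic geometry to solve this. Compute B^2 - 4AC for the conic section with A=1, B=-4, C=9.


The discriminant of a conic Ax^2 + Bxy + Cy^2 + ... = 0 is B^2 - 4AC.
B^2 = (-4)^2 = 16
4AC = 4*1*9 = 36
Discriminant = 16 - 36 = -20

-20


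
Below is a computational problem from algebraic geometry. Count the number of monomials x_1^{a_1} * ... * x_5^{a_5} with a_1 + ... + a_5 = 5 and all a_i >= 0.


The number of degree-5 monomials in 5 variables is C(d+n-1, n-1).
= C(5+5-1, 5-1) = C(9, 4)
= 126

126


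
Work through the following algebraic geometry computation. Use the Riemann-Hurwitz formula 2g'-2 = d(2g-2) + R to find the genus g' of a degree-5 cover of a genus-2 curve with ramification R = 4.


Riemann-Hurwitz formula: 2g' - 2 = d(2g - 2) + R
Given: d = 5, g = 2, R = 4
2g' - 2 = 5*(2*2 - 2) + 4
2g' - 2 = 5*2 + 4
2g' - 2 = 10 + 4 = 14
2g' = 16
g' = 8

8


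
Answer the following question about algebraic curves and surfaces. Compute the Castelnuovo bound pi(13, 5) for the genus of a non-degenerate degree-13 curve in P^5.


Castelnuovo's bound: write d - 1 = m(r-1) + epsilon with 0 <= epsilon < r-1.
d - 1 = 13 - 1 = 12
r - 1 = 5 - 1 = 4
12 = 3*4 + 0, so m = 3, epsilon = 0
pi(d, r) = m(m-1)(r-1)/2 + m*epsilon
= 3*2*4/2 + 3*0
= 24/2 + 0
= 12 + 0 = 12

12


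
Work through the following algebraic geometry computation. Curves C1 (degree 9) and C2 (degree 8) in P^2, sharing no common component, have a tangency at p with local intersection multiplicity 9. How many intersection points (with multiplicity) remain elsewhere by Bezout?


By Bezout's theorem, the total intersection number is d1 * d2.
Total = 9 * 8 = 72
Intersection multiplicity at p = 9
Remaining intersections = 72 - 9 = 63

63


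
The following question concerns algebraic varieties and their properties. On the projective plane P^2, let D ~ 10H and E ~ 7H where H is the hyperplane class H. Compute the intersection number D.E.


Using bilinearity of the intersection pairing on the projective plane P^2:
(aH).(bH) = ab * (H.H)
We have H^2 = 1 (Bezout).
D.E = (10H).(7H) = 10*7*1
= 70*1
= 70

70


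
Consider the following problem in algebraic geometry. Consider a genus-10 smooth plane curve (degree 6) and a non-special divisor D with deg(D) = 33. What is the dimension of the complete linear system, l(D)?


First, compute the genus of a smooth plane curve of degree 6:
g = (d-1)(d-2)/2 = (6-1)(6-2)/2 = 10
For a non-special divisor D (i.e., h^1(D) = 0), Riemann-Roch gives:
l(D) = deg(D) - g + 1
Since deg(D) = 33 >= 2g - 1 = 19, D is non-special.
l(D) = 33 - 10 + 1 = 24

24


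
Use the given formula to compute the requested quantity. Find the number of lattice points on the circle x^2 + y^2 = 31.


Systematically check integer values of x where x^2 <= 31.
For each valid x, check if 31 - x^2 is a perfect square.
Total integer solutions found: 0

0


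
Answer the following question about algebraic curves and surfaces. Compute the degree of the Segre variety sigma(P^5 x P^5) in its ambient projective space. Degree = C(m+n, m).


The degree of the Segre variety P^5 x P^5 is C(m+n, m).
= C(10, 5)
= 252

252


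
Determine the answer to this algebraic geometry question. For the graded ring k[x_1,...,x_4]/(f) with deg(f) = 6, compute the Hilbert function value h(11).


For R = k[x_1,...,x_n]/(f) with f homogeneous of degree e:
The Hilbert series is (1 - t^e)/(1 - t)^n.
So h(d) = C(d+n-1, n-1) - C(d-e+n-1, n-1) for d >= e.
With n=4, e=6, d=11:
C(11+4-1, 4-1) = C(14, 3) = 364
C(11-6+4-1, 4-1) = C(8, 3) = 56
h(11) = 364 - 56 = 308

308


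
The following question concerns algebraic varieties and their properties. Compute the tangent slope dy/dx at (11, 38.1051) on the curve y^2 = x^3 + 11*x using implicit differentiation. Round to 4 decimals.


Using implicit differentiation of y^2 = x^3 + 11*x:
2y * dy/dx = 3x^2 + 11
dy/dx = (3x^2 + 11)/(2y)
Numerator: 3*11^2 + 11 = 374
Denominator: 2*38.1051 = 76.2102
dy/dx = 374/76.2102 = 4.9075

4.9075


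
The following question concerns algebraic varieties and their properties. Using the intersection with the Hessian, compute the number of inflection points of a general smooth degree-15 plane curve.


For a general smooth plane curve C of degree d, the inflection points are
the intersection of C with its Hessian curve, which has degree 3(d-2).
By Bezout, the total intersection number is d * 3(d-2) = 15 * 39 = 585.
For a general curve every flex is ordinary, so each contributes
multiplicity 1 to C·Hess(C), and the number of distinct inflection
points is 3d(d-2).
Inflection points = 3*15*(15-2) = 3*15*13 = 585

585


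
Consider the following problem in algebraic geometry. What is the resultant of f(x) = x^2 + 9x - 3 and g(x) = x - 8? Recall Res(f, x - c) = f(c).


For Res(f, x - c), we evaluate f at x = c.
f(8) = 8^2 + 9*8 - 3
= 64 + 72 - 3
= 136 - 3 = 133
Res(f, g) = 133

133


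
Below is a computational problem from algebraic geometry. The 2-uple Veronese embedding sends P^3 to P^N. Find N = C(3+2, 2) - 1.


The Veronese embedding v_d: P^n -> P^N maps each point to all
degree-d monomials in n+1 homogeneous coordinates.
N = C(n+d, d) - 1
N = C(3+2, 2) - 1
N = C(5, 2) - 1
C(5, 2) = 10
N = 10 - 1 = 9

9


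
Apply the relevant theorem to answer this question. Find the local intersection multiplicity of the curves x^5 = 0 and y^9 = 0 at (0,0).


The intersection multiplicity of V(x^a) and V(y^b) at the origin is:
I(O; V(x^5), V(y^9)) = dim_k(k[x,y]/(x^5, y^9))
A basis for k[x,y]/(x^5, y^9) is the set of monomials x^i * y^j
where 0 <= i < 5 and 0 <= j < 9.
The number of such monomials is 5 * 9 = 45

45


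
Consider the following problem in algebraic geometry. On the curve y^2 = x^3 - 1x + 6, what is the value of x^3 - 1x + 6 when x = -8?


Compute x^3 - 1x + 6 at x = -8:
x^3 = (-8)^3 = -512
(-1)*x = (-1)*(-8) = 8
Sum: -512 + 8 + 6 = -498

-498


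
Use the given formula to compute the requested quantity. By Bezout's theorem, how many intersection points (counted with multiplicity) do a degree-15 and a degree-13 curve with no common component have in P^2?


Bezout's theorem states the intersection count equals the product of degrees.
Intersection count = 15 * 13 = 195

195


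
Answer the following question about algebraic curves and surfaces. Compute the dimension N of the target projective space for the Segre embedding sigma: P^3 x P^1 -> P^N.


The Segre embedding maps P^m x P^n into P^N via
all products of coordinates from each factor.
N = (m+1)(n+1) - 1
N = (3+1)(1+1) - 1
N = 4*2 - 1
N = 8 - 1 = 7

7


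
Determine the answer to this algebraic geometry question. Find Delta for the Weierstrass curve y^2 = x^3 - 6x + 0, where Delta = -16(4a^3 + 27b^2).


Compute each component:
4a^3 = 4*(-6)^3 = 4*(-216) = -864
27b^2 = 27*0^2 = 27*0 = 0
4a^3 + 27b^2 = -864 + 0 = -864
Delta = -16*(-864) = 13824

13824


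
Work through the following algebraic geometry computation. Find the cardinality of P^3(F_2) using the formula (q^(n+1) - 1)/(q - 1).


P^3(F_2) has (q^(n+1) - 1)/(q - 1) points.
= 2^3 + 2^2 + 2^1 + 2^0
= 8 + 4 + 2 + 1
= 15

15


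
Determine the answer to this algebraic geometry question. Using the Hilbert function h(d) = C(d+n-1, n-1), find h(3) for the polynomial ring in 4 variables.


The Hilbert function for the polynomial ring in 4 variables is:
h(d) = C(d+n-1, n-1)
h(3) = C(3+4-1, 4-1) = C(6, 3)
= 6! / (3! * 3!)
= 20

20


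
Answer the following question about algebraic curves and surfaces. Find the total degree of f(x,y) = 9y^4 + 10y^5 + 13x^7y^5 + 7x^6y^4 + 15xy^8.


Examine each term for its total degree (sum of exponents).
  Term '9y^4' has total degree 0+4 = 4.
  Term '10y^5' has total degree 0+5 = 5.
  Term '13x^7y^5' has total degree 7+5 = 12.
  Term '7x^6y^4' has total degree 6+4 = 10.
  Term '15xy^8' has total degree 1+8 = 9.
The maximum total degree among all terms is 12.

12


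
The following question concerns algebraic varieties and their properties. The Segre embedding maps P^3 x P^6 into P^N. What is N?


The Segre embedding maps P^m x P^n into P^N via
all products of coordinates from each factor.
N = (m+1)(n+1) - 1
N = (3+1)(6+1) - 1
N = 4*7 - 1
N = 28 - 1 = 27

27


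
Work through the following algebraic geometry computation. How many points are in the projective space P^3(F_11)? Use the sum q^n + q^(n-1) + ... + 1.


P^3(F_11) has (q^(n+1) - 1)/(q - 1) points.
= 11^3 + 11^2 + 11^1 + 11^0
= 1331 + 121 + 11 + 1
= 1464

1464


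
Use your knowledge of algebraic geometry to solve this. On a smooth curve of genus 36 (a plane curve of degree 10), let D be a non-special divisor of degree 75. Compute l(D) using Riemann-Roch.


First, compute the genus of a smooth plane curve of degree 10:
g = (d-1)(d-2)/2 = (10-1)(10-2)/2 = 36
For a non-special divisor D (i.e., h^1(D) = 0), Riemann-Roch gives:
l(D) = deg(D) - g + 1
Since deg(D) = 75 >= 2g - 1 = 71, D is non-special.
l(D) = 75 - 36 + 1 = 40

40


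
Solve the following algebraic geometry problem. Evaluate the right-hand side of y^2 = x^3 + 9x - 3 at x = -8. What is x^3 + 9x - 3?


Compute x^3 + 9x - 3 at x = -8:
x^3 = (-8)^3 = -512
9*x = 9*(-8) = -72
Sum: -512 - 72 - 3 = -587

-587


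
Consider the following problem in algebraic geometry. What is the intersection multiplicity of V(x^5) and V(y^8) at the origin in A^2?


The intersection multiplicity of V(x^a) and V(y^b) at the origin is:
I(O; V(x^5), V(y^8)) = dim_k(k[x,y]/(x^5, y^8))
A basis for k[x,y]/(x^5, y^8) is the set of monomials x^i * y^j
where 0 <= i < 5 and 0 <= j < 8.
The number of such monomials is 5 * 8 = 40

40


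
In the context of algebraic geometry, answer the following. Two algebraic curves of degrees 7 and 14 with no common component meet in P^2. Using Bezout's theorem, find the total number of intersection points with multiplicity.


Bezout's theorem states the intersection count equals the product of degrees.
Intersection count = 7 * 14 = 98

98


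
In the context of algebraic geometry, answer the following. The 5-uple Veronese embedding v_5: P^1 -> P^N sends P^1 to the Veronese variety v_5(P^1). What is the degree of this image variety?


The Veronese variety v_5(P^1) has degree d^r.
d^r = 5^1 = 5

5


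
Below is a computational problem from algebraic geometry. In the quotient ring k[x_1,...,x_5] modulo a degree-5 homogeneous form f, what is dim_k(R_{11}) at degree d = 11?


For R = k[x_1,...,x_n]/(f) with f homogeneous of degree e:
The Hilbert series is (1 - t^e)/(1 - t)^n.
So h(d) = C(d+n-1, n-1) - C(d-e+n-1, n-1) for d >= e.
With n=5, e=5, d=11:
C(11+5-1, 5-1) = C(15, 4) = 1365
C(11-5+5-1, 5-1) = C(10, 4) = 210
h(11) = 1365 - 210 = 1155

1155


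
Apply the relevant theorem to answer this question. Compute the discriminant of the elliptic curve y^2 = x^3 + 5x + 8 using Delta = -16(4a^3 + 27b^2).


Compute each component:
4a^3 = 4*5^3 = 4*125 = 500
27b^2 = 27*8^2 = 27*64 = 1728
4a^3 + 27b^2 = 500 + 1728 = 2228
Delta = -16*2228 = -35648

-35648


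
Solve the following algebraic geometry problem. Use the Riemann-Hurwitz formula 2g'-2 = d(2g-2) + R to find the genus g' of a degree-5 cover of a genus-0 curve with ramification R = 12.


Riemann-Hurwitz formula: 2g' - 2 = d(2g - 2) + R
Given: d = 5, g = 0, R = 12
2g' - 2 = 5*(2*0 - 2) + 12
2g' - 2 = 5*(-2) + 12
2g' - 2 = -10 + 12 = 2
2g' = 4
g' = 2

2


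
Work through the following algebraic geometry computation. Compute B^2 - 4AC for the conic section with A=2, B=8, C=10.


The discriminant of a conic Ax^2 + Bxy + Cy^2 + ... = 0 is B^2 - 4AC.
B^2 = 8^2 = 64
4AC = 4*2*10 = 80
Discriminant = 64 - 80 = -16

-16


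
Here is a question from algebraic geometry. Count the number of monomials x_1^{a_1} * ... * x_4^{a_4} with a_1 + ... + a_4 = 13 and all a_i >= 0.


The number of degree-13 monomials in 4 variables is C(d+n-1, n-1).
= C(13+4-1, 4-1) = C(16, 3)
= 560

560


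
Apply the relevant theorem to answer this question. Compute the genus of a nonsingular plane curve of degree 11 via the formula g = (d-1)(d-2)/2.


Using the genus formula for smooth plane curves:
g = (d-1)(d-2)/2
g = (11-1)(11-2)/2
g = 10*9/2
g = 90/2 = 45

45


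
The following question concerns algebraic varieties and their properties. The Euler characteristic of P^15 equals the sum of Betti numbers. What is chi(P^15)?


The complex projective space P^15 has one cell in each even real dimension 0, 2, ..., 30.
The cohomology groups are H^{2k}(P^15) = Z for k = 0,...,15, and 0 otherwise.
Euler characteristic = sum of Betti numbers = 1 per even-dimensional cohomology group.
chi(P^15) = 15 + 1 = 16

16


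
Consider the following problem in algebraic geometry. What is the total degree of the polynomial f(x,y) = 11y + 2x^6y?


Examine each term for its total degree (sum of exponents).
  Term '11y' has total degree 0+1 = 1.
  Term '2x^6y' has total degree 6+1 = 7.
The maximum total degree among all terms is 7.

7


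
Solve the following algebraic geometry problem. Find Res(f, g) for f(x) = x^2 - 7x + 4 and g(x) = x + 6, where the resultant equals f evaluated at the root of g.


For Res(f, x - c), we evaluate f at x = c.
f(-6) = (-6)^2 - 7*(-6) + 4
= 36 + 42 + 4
= 78 + 4 = 82
Res(f, g) = 82

82


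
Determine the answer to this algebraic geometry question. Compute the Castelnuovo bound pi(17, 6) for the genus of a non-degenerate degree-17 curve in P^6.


Castelnuovo's bound: write d - 1 = m(r-1) + epsilon with 0 <= epsilon < r-1.
d - 1 = 17 - 1 = 16
r - 1 = 6 - 1 = 5
16 = 3*5 + 1, so m = 3, epsilon = 1
pi(d, r) = m(m-1)(r-1)/2 + m*epsilon
= 3*2*5/2 + 3*1
= 30/2 + 3
= 15 + 3 = 18

18


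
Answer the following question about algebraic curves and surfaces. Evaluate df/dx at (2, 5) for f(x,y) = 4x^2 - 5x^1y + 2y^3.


df/dx = 2*4*x^1 + 1*(-5)*x^0*y
At (2,5): 2*4*2^1 + 1*(-5)*2^0*5
= 16 - 25
= -9

-9


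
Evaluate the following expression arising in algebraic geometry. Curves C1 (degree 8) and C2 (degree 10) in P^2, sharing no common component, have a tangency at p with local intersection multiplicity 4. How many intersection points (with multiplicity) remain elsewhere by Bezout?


By Bezout's theorem, the total intersection number is d1 * d2.
Total = 8 * 10 = 80
Intersection multiplicity at p = 4
Remaining intersections = 80 - 4 = 76

76


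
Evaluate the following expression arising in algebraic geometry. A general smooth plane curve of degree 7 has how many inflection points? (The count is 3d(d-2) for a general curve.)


For a general smooth plane curve C of degree d, the inflection points are
the intersection of C with its Hessian curve, which has degree 3(d-2).
By Bezout, the total intersection number is d * 3(d-2) = 7 * 15 = 105.
For a general curve every flex is ordinary, so each contributes
multiplicity 1 to C·Hess(C), and the number of distinct inflection
points is 3d(d-2).
Inflection points = 3*7*(7-2) = 3*7*5 = 105

105


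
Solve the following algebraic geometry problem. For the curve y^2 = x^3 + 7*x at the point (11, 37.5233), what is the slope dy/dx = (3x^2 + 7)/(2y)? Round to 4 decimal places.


Using implicit differentiation of y^2 = x^3 + 7*x:
2y * dy/dx = 3x^2 + 7
dy/dx = (3x^2 + 7)/(2y)
Numerator: 3*11^2 + 7 = 370
Denominator: 2*37.5233 = 75.0466
dy/dx = 370/75.0466 = 4.9303

4.9303


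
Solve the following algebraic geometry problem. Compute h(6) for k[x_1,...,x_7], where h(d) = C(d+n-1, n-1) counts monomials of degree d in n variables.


The Hilbert function for the polynomial ring in 7 variables is:
h(d) = C(d+n-1, n-1)
h(6) = C(6+7-1, 7-1) = C(12, 6)
= 12! / (6! * 6!)
= 924

924


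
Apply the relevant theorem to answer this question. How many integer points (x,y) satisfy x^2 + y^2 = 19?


Systematically check integer values of x where x^2 <= 19.
For each valid x, check if 19 - x^2 is a perfect square.
Total integer solutions found: 0

0


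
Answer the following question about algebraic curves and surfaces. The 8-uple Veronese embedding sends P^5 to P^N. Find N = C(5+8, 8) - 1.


The Veronese embedding v_d: P^n -> P^N maps each point to all
degree-d monomials in n+1 homogeneous coordinates.
N = C(n+d, d) - 1
N = C(5+8, 8) - 1
N = C(13, 8) - 1
C(13, 8) = 1287
N = 1287 - 1 = 1286

1286


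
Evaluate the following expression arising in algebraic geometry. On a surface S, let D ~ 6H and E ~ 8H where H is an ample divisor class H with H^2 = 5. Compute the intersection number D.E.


Using bilinearity of the intersection pairing on a surface S:
(aH).(bH) = ab * (H.H)
We have H^2 = 5.
D.E = (6H).(8H) = 6*8*5
= 48*5
= 240

240


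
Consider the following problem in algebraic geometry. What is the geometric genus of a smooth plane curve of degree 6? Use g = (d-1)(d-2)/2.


Using the genus formula for smooth plane curves:
g = (d-1)(d-2)/2
g = (6-1)(6-2)/2
g = 5*4/2
g = 20/2 = 10

10


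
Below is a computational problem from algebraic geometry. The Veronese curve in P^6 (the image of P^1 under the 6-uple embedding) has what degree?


The rational normal curve in P^6 is the image of P^1 under the 6-uple Veronese.
A general hyperplane in P^6 pulls back to a degree-6 form on P^1, which has 6 zeros,
so the curve meets a general hyperplane in 6 points. Degree = 6.

6


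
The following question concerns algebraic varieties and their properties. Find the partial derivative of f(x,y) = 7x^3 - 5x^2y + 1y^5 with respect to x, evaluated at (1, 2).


df/dx = 3*7*x^2 + 2*(-5)*x^1*y
At (1,2): 3*7*1^2 + 2*(-5)*1^1*2
= 21 - 20
= 1

1


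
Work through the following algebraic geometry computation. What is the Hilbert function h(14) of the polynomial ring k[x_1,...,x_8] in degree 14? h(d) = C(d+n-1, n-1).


The Hilbert function for the polynomial ring in 8 variables is:
h(d) = C(d+n-1, n-1)
h(14) = C(14+8-1, 8-1) = C(21, 7)
= 21! / (7! * 14!)
= 116280

116280


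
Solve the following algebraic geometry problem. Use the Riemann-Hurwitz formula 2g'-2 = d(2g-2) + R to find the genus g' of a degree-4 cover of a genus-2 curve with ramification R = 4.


Riemann-Hurwitz formula: 2g' - 2 = d(2g - 2) + R
Given: d = 4, g = 2, R = 4
2g' - 2 = 4*(2*2 - 2) + 4
2g' - 2 = 4*2 + 4
2g' - 2 = 8 + 4 = 12
2g' = 14
g' = 7

7


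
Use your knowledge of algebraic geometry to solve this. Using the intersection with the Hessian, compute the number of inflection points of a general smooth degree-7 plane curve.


For a general smooth plane curve C of degree d, the inflection points are
the intersection of C with its Hessian curve, which has degree 3(d-2).
By Bezout, the total intersection number is d * 3(d-2) = 7 * 15 = 105.
For a general curve every flex is ordinary, so each contributes
multiplicity 1 to C·Hess(C), and the number of distinct inflection
points is 3d(d-2).
Inflection points = 3*7*(7-2) = 3*7*5 = 105

105
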